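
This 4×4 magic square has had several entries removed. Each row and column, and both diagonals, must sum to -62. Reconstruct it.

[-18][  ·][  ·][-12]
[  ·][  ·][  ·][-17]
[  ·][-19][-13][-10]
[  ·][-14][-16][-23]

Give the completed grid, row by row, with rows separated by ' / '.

Row 3 must total -62; the given cells sum to -42, so (3,1) = -20.
Row 4 needs -62; the known cells sum to -53, so (4,1) = -9.
The remaining cell in column 1 is (2,1) = -62 − (-47) = -15.
Main diagonal needs -62; the known cells sum to -54, so (2,2) = -8.
Using anti-diagonal: -12 + (-19) + (-9) + ? → (2,3) = -62 − (-40) = -22.
Column 2 needs -62; the known cells sum to -41, so (1,2) = -21.
The remaining cell in column 3 is (1,3) = -62 − (-51) = -11.

-18 -21 -11 -12 / -15 -8 -22 -17 / -20 -19 -13 -10 / -9 -14 -16 -23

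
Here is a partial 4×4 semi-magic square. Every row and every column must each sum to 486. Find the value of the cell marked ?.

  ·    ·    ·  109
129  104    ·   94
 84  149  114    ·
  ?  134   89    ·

The remaining cell in row 2 is (2,3) = 486 − 327 = 159.
From row 3, 486 − (84 + 149 + 114) gives (3,4) = 139.
Column 2 must total 486; the given cells sum to 387, so (1,2) = 99.
Column 3 needs 486; the known cells sum to 362, so (1,3) = 124.
Column 4 needs 486; the known cells sum to 342, so (4,4) = 144.
From row 1, 486 − (99 + 124 + 109) gives (1,1) = 154.
From row 4, 486 − (134 + 89 + 144) gives (4,1) = 119.

119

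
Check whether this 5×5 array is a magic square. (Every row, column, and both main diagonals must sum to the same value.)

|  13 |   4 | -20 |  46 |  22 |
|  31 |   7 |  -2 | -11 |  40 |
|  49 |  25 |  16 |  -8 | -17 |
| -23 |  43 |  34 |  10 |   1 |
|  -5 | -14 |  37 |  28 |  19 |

Yes

Row 1: 13 + 4 + (-20) + 46 + 22 = 65.
Row 2: 31 + 7 + (-2) + (-11) + 40 = 65.
Row 3: 49 + 25 + 16 + (-8) + (-17) = 65.
Row 4: -23 + 43 + 34 + 10 + 1 = 65.
Row 5: -5 + (-14) + 37 + 28 + 19 = 65.
Column 1: 13 + 31 + 49 + (-23) + (-5) = 65.
Column 2: 4 + 7 + 25 + 43 + (-14) = 65.
Column 3: -20 + (-2) + 16 + 34 + 37 = 65.
Column 4: 46 + (-11) + (-8) + 10 + 28 = 65.
Column 5: 22 + 40 + (-17) + 1 + 19 = 65.
Main diagonal: 13 + 7 + 16 + 10 + 19 = 65.
Anti-diagonal: 22 + (-11) + 16 + 43 + (-5) = 65.
All lines sum to 65.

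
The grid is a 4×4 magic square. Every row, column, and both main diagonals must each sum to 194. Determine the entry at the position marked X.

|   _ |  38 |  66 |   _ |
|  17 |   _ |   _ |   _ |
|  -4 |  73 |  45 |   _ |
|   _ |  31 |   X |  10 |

The remaining cell in row 3 is (3,4) = 194 − 114 = 80.
Column 2: 38 + 73 + 31 + ? = 194, so (2,2) = 52.
Main diagonal: 52 + 45 + 10 + ? = 194, so (1,1) = 87.
Row 1 needs 194; the known cells sum to 191, so (1,4) = 3.
The remaining cell in column 1 is (4,1) = 194 − 100 = 94.
From column 4, 194 − (3 + 80 + 10) gives (2,4) = 101.
Anti-diagonal needs 194; the known cells sum to 170, so (2,3) = 24.
From row 4, 194 − (94 + 31 + 10) gives (4,3) = 59.

59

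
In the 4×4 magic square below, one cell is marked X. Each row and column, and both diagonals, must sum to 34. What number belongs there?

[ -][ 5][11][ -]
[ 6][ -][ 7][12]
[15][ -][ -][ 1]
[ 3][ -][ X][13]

14

Row 2 needs 34; the known cells sum to 25, so (2,2) = 9.
Column 1 must total 34; the given cells sum to 24, so (1,1) = 10.
Column 4 must total 34; the given cells sum to 26, so (1,4) = 8.
The remaining cell in main diagonal is (3,3) = 34 − 32 = 2.
Anti-diagonal must total 34; the given cells sum to 18, so (3,2) = 16.
Column 2 must total 34; the given cells sum to 30, so (4,2) = 4.
Column 3 needs 34; the known cells sum to 20, so (4,3) = 14.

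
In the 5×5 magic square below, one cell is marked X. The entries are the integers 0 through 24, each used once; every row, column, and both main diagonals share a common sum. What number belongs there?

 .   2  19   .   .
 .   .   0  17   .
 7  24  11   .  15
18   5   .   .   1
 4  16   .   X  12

20

The entries are 0 through 24, which sum to 300, so each line sums to 300/5 = 60.
The remaining cell in row 3 is (3,4) = 60 − 57 = 3.
Column 2 needs 60; the known cells sum to 47, so (2,2) = 13.
The remaining cell in anti-diagonal is (1,5) = 60 − 37 = 23.
Column 5 must total 60; the given cells sum to 51, so (2,5) = 9.
The remaining cell in row 2 is (2,1) = 60 − 39 = 21.
Column 1 needs 60; the known cells sum to 50, so (1,1) = 10.
Using main diagonal: 10 + 13 + 11 + 12 + ? → (4,4) = 60 − 46 = 14.
From row 1, 60 − (10 + 2 + 19 + 23) gives (1,4) = 6.
From row 4, 60 − (18 + 5 + 14 + 1) gives (4,3) = 22.
Using column 3: 19 + 0 + 11 + 22 + ? → (5,3) = 60 − 52 = 8.
The remaining cell in column 4 is (5,4) = 60 − 40 = 20.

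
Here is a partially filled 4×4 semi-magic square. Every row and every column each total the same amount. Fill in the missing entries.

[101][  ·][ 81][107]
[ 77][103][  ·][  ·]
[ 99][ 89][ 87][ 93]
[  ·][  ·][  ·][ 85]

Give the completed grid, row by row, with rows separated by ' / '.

Row 3 is already complete: 99 + 89 + 87 + 93 = 368, so that is the magic constant.
Row 1 needs 368; the known cells sum to 289, so (1,2) = 79.
Using column 1: 101 + 77 + 99 + ? → (4,1) = 368 − 277 = 91.
Column 2 needs 368; the known cells sum to 271, so (4,2) = 97.
From column 4, 368 − (107 + 93 + 85) gives (2,4) = 83.
Using row 2: 77 + 103 + 83 + ? → (2,3) = 368 − 263 = 105.
Row 4 needs 368; the known cells sum to 273, so (4,3) = 95.

101 79 81 107 / 77 103 105 83 / 99 89 87 93 / 91 97 95 85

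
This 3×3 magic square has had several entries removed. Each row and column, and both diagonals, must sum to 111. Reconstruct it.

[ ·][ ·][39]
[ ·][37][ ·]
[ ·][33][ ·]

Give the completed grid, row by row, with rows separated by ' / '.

31 41 39 / 45 37 29 / 35 33 43

From column 2, 111 − (37 + 33) gives (1,2) = 41.
Using anti-diagonal: 39 + 37 + ? → (3,1) = 111 − 76 = 35.
From row 1, 111 − (41 + 39) gives (1,1) = 31.
From row 3, 111 − (35 + 33) gives (3,3) = 43.
From column 1, 111 − (31 + 35) gives (2,1) = 45.
Using column 3: 39 + 43 + ? → (2,3) = 111 − 82 = 29.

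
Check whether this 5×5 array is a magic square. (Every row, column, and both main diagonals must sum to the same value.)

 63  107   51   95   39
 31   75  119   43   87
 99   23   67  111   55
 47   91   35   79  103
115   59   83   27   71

Row 1: 63 + 107 + 51 + 95 + 39 = 355.
Row 2: 31 + 75 + 119 + 43 + 87 = 355.
Row 3: 99 + 23 + 67 + 111 + 55 = 355.
Row 4: 47 + 91 + 35 + 79 + 103 = 355.
Row 5: 115 + 59 + 83 + 27 + 71 = 355.
Column 1: 63 + 31 + 99 + 47 + 115 = 355.
Column 2: 107 + 75 + 23 + 91 + 59 = 355.
Column 3: 51 + 119 + 67 + 35 + 83 = 355.
Column 4: 95 + 43 + 111 + 79 + 27 = 355.
Column 5: 39 + 87 + 55 + 103 + 71 = 355.
Main diagonal: 63 + 75 + 67 + 79 + 71 = 355.
Anti-diagonal: 39 + 43 + 67 + 91 + 115 = 355.
All lines sum to 355.

Yes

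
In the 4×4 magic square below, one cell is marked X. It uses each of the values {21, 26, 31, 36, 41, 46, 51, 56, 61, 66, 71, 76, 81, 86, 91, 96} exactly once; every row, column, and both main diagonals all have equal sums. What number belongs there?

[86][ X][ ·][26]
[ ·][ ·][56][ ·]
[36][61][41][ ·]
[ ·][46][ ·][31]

The 16 entries sum to 936, so each line sums to 936/4 = 234.
The remaining cell in row 3 is (3,4) = 234 − 138 = 96.
Column 4 needs 234; the known cells sum to 153, so (2,4) = 81.
From main diagonal, 234 − (86 + 41 + 31) gives (2,2) = 76.
Anti-diagonal needs 234; the known cells sum to 143, so (4,1) = 91.
Row 2: 76 + 56 + 81 + ? = 234, so (2,1) = 21.
Row 4 needs 234; the known cells sum to 168, so (4,3) = 66.
Column 2: 76 + 61 + 46 + ? = 234, so (1,2) = 51.

51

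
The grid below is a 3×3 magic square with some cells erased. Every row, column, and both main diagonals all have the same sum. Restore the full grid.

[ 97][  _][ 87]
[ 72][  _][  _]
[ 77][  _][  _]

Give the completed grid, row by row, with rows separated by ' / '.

97 62 87 / 72 82 92 / 77 102 67

Column 1 is already complete: 97 + 72 + 77 = 246, so that is the magic constant.
Using row 1: 97 + 87 + ? → (1,2) = 246 − 184 = 62.
Anti-diagonal must total 246; the given cells sum to 164, so (2,2) = 82.
Row 2: 72 + 82 + ? = 246, so (2,3) = 92.
Using column 2: 62 + 82 + ? → (3,2) = 246 − 144 = 102.
The remaining cell in column 3 is (3,3) = 246 − 179 = 67.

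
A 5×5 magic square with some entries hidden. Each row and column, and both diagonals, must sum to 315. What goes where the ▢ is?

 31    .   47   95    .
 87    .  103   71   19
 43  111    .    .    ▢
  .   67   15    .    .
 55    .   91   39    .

75

From row 2, 315 − (87 + 103 + 71 + 19) gives (2,2) = 35.
Using column 1: 31 + 87 + 43 + 55 + ? → (4,1) = 315 − 216 = 99.
Column 3: 47 + 103 + 15 + 91 + ? = 315, so (3,3) = 59.
Using anti-diagonal: 71 + 59 + 67 + 55 + ? → (1,5) = 315 − 252 = 63.
Row 1 needs 315; the known cells sum to 236, so (1,2) = 79.
From column 2, 315 − (79 + 35 + 111 + 67) gives (5,2) = 23.
From row 5, 315 − (55 + 23 + 91 + 39) gives (5,5) = 107.
From main diagonal, 315 − (31 + 35 + 59 + 107) gives (4,4) = 83.
Row 4 needs 315; the known cells sum to 264, so (4,5) = 51.
Column 4 must total 315; the given cells sum to 288, so (3,4) = 27.
Column 5: 63 + 19 + 51 + 107 + ? = 315, so (3,5) = 75.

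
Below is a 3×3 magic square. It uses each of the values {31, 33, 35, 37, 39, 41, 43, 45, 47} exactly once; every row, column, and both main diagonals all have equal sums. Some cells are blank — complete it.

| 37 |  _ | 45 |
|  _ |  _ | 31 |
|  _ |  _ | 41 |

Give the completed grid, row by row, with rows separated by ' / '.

The 9 entries sum to 351, so each line sums to 351/3 = 117.
From row 1, 117 − (37 + 45) gives (1,2) = 35.
Using main diagonal: 37 + 41 + ? → (2,2) = 117 − 78 = 39.
Using anti-diagonal: 45 + 39 + ? → (3,1) = 117 − 84 = 33.
Using row 2: 39 + 31 + ? → (2,1) = 117 − 70 = 47.
Using row 3: 33 + 41 + ? → (3,2) = 117 − 74 = 43.

37 35 45 / 47 39 31 / 33 43 41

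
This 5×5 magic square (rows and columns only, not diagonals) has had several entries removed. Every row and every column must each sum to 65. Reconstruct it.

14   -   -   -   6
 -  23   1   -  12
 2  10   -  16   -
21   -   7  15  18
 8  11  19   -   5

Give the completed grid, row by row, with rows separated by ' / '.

14 17 25 3 6 / 20 23 1 9 12 / 2 10 13 16 24 / 21 4 7 15 18 / 8 11 19 22 5

From row 4, 65 − (21 + 7 + 15 + 18) gives (4,2) = 4.
Row 5 must total 65; the given cells sum to 43, so (5,4) = 22.
Column 1: 14 + 2 + 21 + 8 + ? = 65, so (2,1) = 20.
Column 2: 23 + 10 + 4 + 11 + ? = 65, so (1,2) = 17.
Column 5 needs 65; the known cells sum to 41, so (3,5) = 24.
Row 2 must total 65; the given cells sum to 56, so (2,4) = 9.
Row 3 must total 65; the given cells sum to 52, so (3,3) = 13.
Column 3: 1 + 13 + 7 + 19 + ? = 65, so (1,3) = 25.
Column 4 needs 65; the known cells sum to 62, so (1,4) = 3.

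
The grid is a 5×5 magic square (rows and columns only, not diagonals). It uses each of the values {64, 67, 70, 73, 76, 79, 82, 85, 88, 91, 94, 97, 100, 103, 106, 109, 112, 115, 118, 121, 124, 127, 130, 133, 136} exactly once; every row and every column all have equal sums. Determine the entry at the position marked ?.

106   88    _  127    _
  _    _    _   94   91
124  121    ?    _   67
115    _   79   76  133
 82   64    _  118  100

The 25 entries sum to 2500, so each line sums to 2500/5 = 500.
The remaining cell in row 4 is (4,2) = 500 − 403 = 97.
Row 5 must total 500; the given cells sum to 364, so (5,3) = 136.
Column 1 needs 500; the known cells sum to 427, so (2,1) = 73.
Column 2 needs 500; the known cells sum to 370, so (2,2) = 130.
The remaining cell in column 4 is (3,4) = 500 − 415 = 85.
From column 5, 500 − (91 + 67 + 133 + 100) gives (1,5) = 109.
Using row 1: 106 + 88 + 127 + 109 + ? → (1,3) = 500 − 430 = 70.
Using row 2: 73 + 130 + 94 + 91 + ? → (2,3) = 500 − 388 = 112.
Row 3: 124 + 121 + 85 + 67 + ? = 500, so (3,3) = 103.

103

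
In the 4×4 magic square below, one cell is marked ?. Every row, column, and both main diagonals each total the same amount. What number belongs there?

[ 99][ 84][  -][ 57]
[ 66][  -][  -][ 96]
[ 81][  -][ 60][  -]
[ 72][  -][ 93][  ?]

Column 1 is complete and sums to 318; that is the magic constant.
Row 1 must total 318; the given cells sum to 240, so (1,3) = 78.
Using column 3: 78 + 60 + 93 + ? → (2,3) = 318 − 231 = 87.
Anti-diagonal: 57 + 87 + 72 + ? = 318, so (3,2) = 102.
Using row 2: 66 + 87 + 96 + ? → (2,2) = 318 − 249 = 69.
Using row 3: 81 + 102 + 60 + ? → (3,4) = 318 − 243 = 75.
Using column 2: 84 + 69 + 102 + ? → (4,2) = 318 − 255 = 63.
Column 4: 57 + 96 + 75 + ? = 318, so (4,4) = 90.

90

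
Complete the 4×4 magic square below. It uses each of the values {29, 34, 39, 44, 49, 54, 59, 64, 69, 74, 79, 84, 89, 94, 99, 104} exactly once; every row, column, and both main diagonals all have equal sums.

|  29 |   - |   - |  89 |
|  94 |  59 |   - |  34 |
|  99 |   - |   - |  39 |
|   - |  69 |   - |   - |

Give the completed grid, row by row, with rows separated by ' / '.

The 16 entries sum to 1064, so each line sums to 1064/4 = 266.
Row 2: 94 + 59 + 34 + ? = 266, so (2,3) = 79.
Using column 1: 29 + 94 + 99 + ? → (4,1) = 266 − 222 = 44.
Using column 4: 89 + 34 + 39 + ? → (4,4) = 266 − 162 = 104.
Main diagonal needs 266; the known cells sum to 192, so (3,3) = 74.
Anti-diagonal needs 266; the known cells sum to 212, so (3,2) = 54.
Using row 4: 44 + 69 + 104 + ? → (4,3) = 266 − 217 = 49.
From column 2, 266 − (59 + 54 + 69) gives (1,2) = 84.
Column 3 must total 266; the given cells sum to 202, so (1,3) = 64.

29 84 64 89 / 94 59 79 34 / 99 54 74 39 / 44 69 49 104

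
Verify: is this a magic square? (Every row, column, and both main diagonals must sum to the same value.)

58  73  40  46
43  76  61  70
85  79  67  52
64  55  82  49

No — column 1 sums to 250 but row 1 sums to 217.

Row 1: 58 + 73 + 40 + 46 = 217.
Row 2: 43 + 76 + 61 + 70 = 250.
Row 3: 85 + 79 + 67 + 52 = 283.
Row 4: 64 + 55 + 82 + 49 = 250.
Column 1: 58 + 43 + 85 + 64 = 250.
Column 2: 73 + 76 + 79 + 55 = 283.
Column 3: 40 + 61 + 67 + 82 = 250.
Column 4: 46 + 70 + 52 + 49 = 217.
Main diagonal: 58 + 76 + 67 + 49 = 250.
Anti-diagonal: 46 + 61 + 79 + 64 = 250.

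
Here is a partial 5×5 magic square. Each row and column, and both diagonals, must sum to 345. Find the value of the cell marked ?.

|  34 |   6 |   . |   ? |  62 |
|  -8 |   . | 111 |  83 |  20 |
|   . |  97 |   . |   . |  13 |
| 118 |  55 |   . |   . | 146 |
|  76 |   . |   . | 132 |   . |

90

The remaining cell in row 2 is (2,2) = 345 − 206 = 139.
Column 1 must total 345; the given cells sum to 220, so (3,1) = 125.
The remaining cell in column 2 is (5,2) = 345 − 297 = 48.
Column 5: 62 + 20 + 13 + 146 + ? = 345, so (5,5) = 104.
Anti-diagonal: 62 + 83 + 55 + 76 + ? = 345, so (3,3) = 69.
The remaining cell in row 3 is (3,4) = 345 − 304 = 41.
Row 5 must total 345; the given cells sum to 360, so (5,3) = -15.
Main diagonal: 34 + 139 + 69 + 104 + ? = 345, so (4,4) = -1.
Using row 4: 118 + 55 + (-1) + 146 + ? → (4,3) = 345 − 318 = 27.
Column 3 must total 345; the given cells sum to 192, so (1,3) = 153.
Column 4: 83 + 41 + (-1) + 132 + ? = 345, so (1,4) = 90.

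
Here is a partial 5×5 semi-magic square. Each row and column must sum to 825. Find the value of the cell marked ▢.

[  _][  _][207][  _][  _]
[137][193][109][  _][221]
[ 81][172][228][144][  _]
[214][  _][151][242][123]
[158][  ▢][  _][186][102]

249

From row 2, 825 − (137 + 193 + 109 + 221) gives (2,4) = 165.
The remaining cell in row 3 is (3,5) = 825 − 625 = 200.
Row 4: 214 + 151 + 242 + 123 + ? = 825, so (4,2) = 95.
Column 1: 137 + 81 + 214 + 158 + ? = 825, so (1,1) = 235.
Using column 3: 207 + 109 + 228 + 151 + ? → (5,3) = 825 − 695 = 130.
From column 4, 825 − (165 + 144 + 242 + 186) gives (1,4) = 88.
From column 5, 825 − (221 + 200 + 123 + 102) gives (1,5) = 179.
Row 1 must total 825; the given cells sum to 709, so (1,2) = 116.
Using row 5: 158 + 130 + 186 + 102 + ? → (5,2) = 825 − 576 = 249.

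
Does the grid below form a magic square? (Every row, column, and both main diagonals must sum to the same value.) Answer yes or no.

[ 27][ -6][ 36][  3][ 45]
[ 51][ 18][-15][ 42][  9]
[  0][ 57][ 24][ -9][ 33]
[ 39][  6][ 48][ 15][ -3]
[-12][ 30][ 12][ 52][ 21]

No — column 4 sums to 103 but main diagonal sums to 105.

Row 1: 27 + (-6) + 36 + 3 + 45 = 105.
Row 2: 51 + 18 + (-15) + 42 + 9 = 105.
Row 3: 0 + 57 + 24 + (-9) + 33 = 105.
Row 4: 39 + 6 + 48 + 15 + (-3) = 105.
Row 5: -12 + 30 + 12 + 52 + 21 = 103.
Column 1: 27 + 51 + 0 + 39 + (-12) = 105.
Column 2: -6 + 18 + 57 + 6 + 30 = 105.
Column 3: 36 + (-15) + 24 + 48 + 12 = 105.
Column 4: 3 + 42 + (-9) + 15 + 52 = 103.
Column 5: 45 + 9 + 33 + (-3) + 21 = 105.
Main diagonal: 27 + 18 + 24 + 15 + 21 = 105.
Anti-diagonal: 45 + 42 + 24 + 6 + (-12) = 105.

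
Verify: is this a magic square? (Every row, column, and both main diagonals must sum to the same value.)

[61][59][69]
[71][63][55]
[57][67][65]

Yes

Row 1: 61 + 59 + 69 = 189.
Row 2: 71 + 63 + 55 = 189.
Row 3: 57 + 67 + 65 = 189.
Column 1: 61 + 71 + 57 = 189.
Column 2: 59 + 63 + 67 = 189.
Column 3: 69 + 55 + 65 = 189.
Main diagonal: 61 + 63 + 65 = 189.
Anti-diagonal: 69 + 63 + 57 = 189.
All lines sum to 189.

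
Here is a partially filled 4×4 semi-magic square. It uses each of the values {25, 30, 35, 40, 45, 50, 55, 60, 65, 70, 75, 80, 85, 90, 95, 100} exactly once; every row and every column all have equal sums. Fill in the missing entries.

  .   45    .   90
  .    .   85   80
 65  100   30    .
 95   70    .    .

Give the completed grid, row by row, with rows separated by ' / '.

The 16 entries sum to 1000, so each line sums to 1000/4 = 250.
Row 3 needs 250; the known cells sum to 195, so (3,4) = 55.
From column 2, 250 − (45 + 100 + 70) gives (2,2) = 35.
The remaining cell in column 4 is (4,4) = 250 − 225 = 25.
Row 2: 35 + 85 + 80 + ? = 250, so (2,1) = 50.
From row 4, 250 − (95 + 70 + 25) gives (4,3) = 60.
Column 1 needs 250; the known cells sum to 210, so (1,1) = 40.
Column 3: 85 + 30 + 60 + ? = 250, so (1,3) = 75.

40 45 75 90 / 50 35 85 80 / 65 100 30 55 / 95 70 60 25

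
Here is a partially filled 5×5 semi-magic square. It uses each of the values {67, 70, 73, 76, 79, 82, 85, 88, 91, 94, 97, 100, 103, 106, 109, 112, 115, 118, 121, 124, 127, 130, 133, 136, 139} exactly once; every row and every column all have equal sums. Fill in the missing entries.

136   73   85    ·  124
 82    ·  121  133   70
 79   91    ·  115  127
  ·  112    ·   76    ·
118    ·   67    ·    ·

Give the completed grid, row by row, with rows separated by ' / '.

136 73 85 97 124 / 82 109 121 133 70 / 79 91 103 115 127 / 100 112 139 76 88 / 118 130 67 94 106

The 25 entries sum to 2575, so each line sums to 2575/5 = 515.
Row 1 needs 515; the known cells sum to 418, so (1,4) = 97.
The remaining cell in row 2 is (2,2) = 515 − 406 = 109.
From row 3, 515 − (79 + 91 + 115 + 127) gives (3,3) = 103.
Column 1 needs 515; the known cells sum to 415, so (4,1) = 100.
Using column 2: 73 + 109 + 91 + 112 + ? → (5,2) = 515 − 385 = 130.
The remaining cell in column 3 is (4,3) = 515 − 376 = 139.
Column 4: 97 + 133 + 115 + 76 + ? = 515, so (5,4) = 94.
Row 4: 100 + 112 + 139 + 76 + ? = 515, so (4,5) = 88.
Using row 5: 118 + 130 + 67 + 94 + ? → (5,5) = 515 − 409 = 106.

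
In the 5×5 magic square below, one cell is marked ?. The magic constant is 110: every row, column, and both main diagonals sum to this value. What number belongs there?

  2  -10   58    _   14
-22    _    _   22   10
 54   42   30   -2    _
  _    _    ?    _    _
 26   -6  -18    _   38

6

The remaining cell in row 1 is (1,4) = 110 − 64 = 46.
Row 3 needs 110; the known cells sum to 124, so (3,5) = -14.
From row 5, 110 − (26 + (-6) + (-18) + 38) gives (5,4) = 70.
The remaining cell in column 1 is (4,1) = 110 − 60 = 50.
From column 4, 110 − (46 + 22 + (-2) + 70) gives (4,4) = -26.
The remaining cell in column 5 is (4,5) = 110 − 48 = 62.
Using main diagonal: 2 + 30 + (-26) + 38 + ? → (2,2) = 110 − 44 = 66.
From anti-diagonal, 110 − (14 + 22 + 30 + 26) gives (4,2) = 18.
Using row 2: -22 + 66 + 22 + 10 + ? → (2,3) = 110 − 76 = 34.
From row 4, 110 − (50 + 18 + (-26) + 62) gives (4,3) = 6.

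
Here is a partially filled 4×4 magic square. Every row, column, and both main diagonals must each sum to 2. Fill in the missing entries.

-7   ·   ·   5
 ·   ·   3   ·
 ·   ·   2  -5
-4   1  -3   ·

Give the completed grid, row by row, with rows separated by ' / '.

From row 4, 2 − (-4 + 1 + (-3)) gives (4,4) = 8.
Column 3 needs 2; the known cells sum to 2, so (1,3) = 0.
Column 4 needs 2; the known cells sum to 8, so (2,4) = -6.
From main diagonal, 2 − (-7 + 2 + 8) gives (2,2) = -1.
Anti-diagonal: 5 + 3 + (-4) + ? = 2, so (3,2) = -2.
The remaining cell in row 1 is (1,2) = 2 − (-2) = 4.
Row 2 needs 2; the known cells sum to -4, so (2,1) = 6.
Row 3 must total 2; the given cells sum to -5, so (3,1) = 7.

-7 4 0 5 / 6 -1 3 -6 / 7 -2 2 -5 / -4 1 -3 8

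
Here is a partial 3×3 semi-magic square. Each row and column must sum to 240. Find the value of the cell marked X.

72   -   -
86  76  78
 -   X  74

The remaining cell in column 1 is (3,1) = 240 − 158 = 82.
From column 3, 240 − (78 + 74) gives (1,3) = 88.
Row 1 needs 240; the known cells sum to 160, so (1,2) = 80.
Row 3: 82 + 74 + ? = 240, so (3,2) = 84.

84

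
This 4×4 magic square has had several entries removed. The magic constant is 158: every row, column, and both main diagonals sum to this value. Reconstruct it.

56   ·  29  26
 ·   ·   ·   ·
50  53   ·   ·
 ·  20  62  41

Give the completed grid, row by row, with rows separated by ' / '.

56 47 29 26 / 17 38 44 59 / 50 53 23 32 / 35 20 62 41

Row 1 must total 158; the given cells sum to 111, so (1,2) = 47.
Row 4: 20 + 62 + 41 + ? = 158, so (4,1) = 35.
From column 1, 158 − (56 + 50 + 35) gives (2,1) = 17.
Using column 2: 47 + 53 + 20 + ? → (2,2) = 158 − 120 = 38.
The remaining cell in main diagonal is (3,3) = 158 − 135 = 23.
Anti-diagonal must total 158; the given cells sum to 114, so (2,3) = 44.
Row 2 must total 158; the given cells sum to 99, so (2,4) = 59.
From row 3, 158 − (50 + 53 + 23) gives (3,4) = 32.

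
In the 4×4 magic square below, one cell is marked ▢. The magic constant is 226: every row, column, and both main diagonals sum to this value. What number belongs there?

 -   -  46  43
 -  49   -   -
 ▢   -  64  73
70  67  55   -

Row 4: 70 + 67 + 55 + ? = 226, so (4,4) = 34.
Column 3 must total 226; the given cells sum to 165, so (2,3) = 61.
Column 4: 43 + 73 + 34 + ? = 226, so (2,4) = 76.
Main diagonal needs 226; the known cells sum to 147, so (1,1) = 79.
Using anti-diagonal: 43 + 61 + 70 + ? → (3,2) = 226 − 174 = 52.
Row 1: 79 + 46 + 43 + ? = 226, so (1,2) = 58.
Row 2: 49 + 61 + 76 + ? = 226, so (2,1) = 40.
Using row 3: 52 + 64 + 73 + ? → (3,1) = 226 − 189 = 37.

37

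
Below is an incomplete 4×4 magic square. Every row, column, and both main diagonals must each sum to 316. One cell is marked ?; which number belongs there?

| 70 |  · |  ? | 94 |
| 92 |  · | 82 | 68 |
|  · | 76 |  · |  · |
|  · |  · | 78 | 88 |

The remaining cell in row 2 is (2,2) = 316 − 242 = 74.
Column 4: 94 + 68 + 88 + ? = 316, so (3,4) = 66.
From main diagonal, 316 − (70 + 74 + 88) gives (3,3) = 84.
Anti-diagonal needs 316; the known cells sum to 252, so (4,1) = 64.
The remaining cell in row 3 is (3,1) = 316 − 226 = 90.
Row 4 must total 316; the given cells sum to 230, so (4,2) = 86.
Column 2 needs 316; the known cells sum to 236, so (1,2) = 80.
From column 3, 316 − (82 + 84 + 78) gives (1,3) = 72.

72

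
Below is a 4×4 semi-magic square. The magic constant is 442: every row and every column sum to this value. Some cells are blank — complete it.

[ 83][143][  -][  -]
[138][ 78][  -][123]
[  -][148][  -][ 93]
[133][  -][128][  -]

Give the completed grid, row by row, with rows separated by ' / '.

Row 2 needs 442; the known cells sum to 339, so (2,3) = 103.
Using column 1: 83 + 138 + 133 + ? → (3,1) = 442 − 354 = 88.
The remaining cell in column 2 is (4,2) = 442 − 369 = 73.
Using row 3: 88 + 148 + 93 + ? → (3,3) = 442 − 329 = 113.
From row 4, 442 − (133 + 73 + 128) gives (4,4) = 108.
The remaining cell in column 3 is (1,3) = 442 − 344 = 98.
From column 4, 442 − (123 + 93 + 108) gives (1,4) = 118.

83 143 98 118 / 138 78 103 123 / 88 148 113 93 / 133 73 128 108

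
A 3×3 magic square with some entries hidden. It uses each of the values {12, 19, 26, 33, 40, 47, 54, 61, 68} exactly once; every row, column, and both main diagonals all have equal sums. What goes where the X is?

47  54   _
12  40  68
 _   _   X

The 9 entries sum to 360, so each line sums to 360/3 = 120.
Using row 1: 47 + 54 + ? → (1,3) = 120 − 101 = 19.
The remaining cell in column 1 is (3,1) = 120 − 59 = 61.
The remaining cell in column 2 is (3,2) = 120 − 94 = 26.
Column 3 must total 120; the given cells sum to 87, so (3,3) = 33.

33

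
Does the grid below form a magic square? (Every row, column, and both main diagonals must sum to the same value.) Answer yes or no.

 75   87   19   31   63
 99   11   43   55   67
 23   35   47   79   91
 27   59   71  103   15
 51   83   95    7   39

Yes

Row 1: 75 + 87 + 19 + 31 + 63 = 275.
Row 2: 99 + 11 + 43 + 55 + 67 = 275.
Row 3: 23 + 35 + 47 + 79 + 91 = 275.
Row 4: 27 + 59 + 71 + 103 + 15 = 275.
Row 5: 51 + 83 + 95 + 7 + 39 = 275.
Column 1: 75 + 99 + 23 + 27 + 51 = 275.
Column 2: 87 + 11 + 35 + 59 + 83 = 275.
Column 3: 19 + 43 + 47 + 71 + 95 = 275.
Column 4: 31 + 55 + 79 + 103 + 7 = 275.
Column 5: 63 + 67 + 91 + 15 + 39 = 275.
Main diagonal: 75 + 11 + 47 + 103 + 39 = 275.
Anti-diagonal: 63 + 55 + 47 + 59 + 51 = 275.
All lines sum to 275.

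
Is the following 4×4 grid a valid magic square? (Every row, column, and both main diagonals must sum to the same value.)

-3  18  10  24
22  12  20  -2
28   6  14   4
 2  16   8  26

Row 1: -3 + 18 + 10 + 24 = 49.
Row 2: 22 + 12 + 20 + (-2) = 52.
Row 3: 28 + 6 + 14 + 4 = 52.
Row 4: 2 + 16 + 8 + 26 = 52.
Column 1: -3 + 22 + 28 + 2 = 49.
Column 2: 18 + 12 + 6 + 16 = 52.
Column 3: 10 + 20 + 14 + 8 = 52.
Column 4: 24 + (-2) + 4 + 26 = 52.
Main diagonal: -3 + 12 + 14 + 26 = 49.
Anti-diagonal: 24 + 20 + 6 + 2 = 52.

No — column 2 sums to 52 but main diagonal sums to 49.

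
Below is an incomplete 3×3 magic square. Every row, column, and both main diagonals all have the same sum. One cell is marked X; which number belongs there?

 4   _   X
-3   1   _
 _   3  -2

0

Main diagonal is complete and sums to 3; that is the magic constant.
From row 2, 3 − (-3 + 1) gives (2,3) = 5.
Row 3 needs 3; the known cells sum to 1, so (3,1) = 2.
Using column 2: 1 + 3 + ? → (1,2) = 3 − 4 = -1.
Column 3 needs 3; the known cells sum to 3, so (1,3) = 0.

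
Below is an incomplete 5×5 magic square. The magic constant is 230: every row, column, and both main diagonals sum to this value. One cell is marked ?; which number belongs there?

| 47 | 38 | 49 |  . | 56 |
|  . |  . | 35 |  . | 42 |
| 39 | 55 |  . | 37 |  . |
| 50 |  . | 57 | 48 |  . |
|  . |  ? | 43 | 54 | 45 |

Using row 1: 47 + 38 + 49 + 56 + ? → (1,4) = 230 − 190 = 40.
Column 3 needs 230; the known cells sum to 184, so (3,3) = 46.
Column 4: 40 + 37 + 48 + 54 + ? = 230, so (2,4) = 51.
Main diagonal must total 230; the given cells sum to 186, so (2,2) = 44.
Row 2 needs 230; the known cells sum to 172, so (2,1) = 58.
Row 3: 39 + 55 + 46 + 37 + ? = 230, so (3,5) = 53.
Column 1 needs 230; the known cells sum to 194, so (5,1) = 36.
Column 5: 56 + 42 + 53 + 45 + ? = 230, so (4,5) = 34.
Anti-diagonal must total 230; the given cells sum to 189, so (4,2) = 41.
Row 5 must total 230; the given cells sum to 178, so (5,2) = 52.

52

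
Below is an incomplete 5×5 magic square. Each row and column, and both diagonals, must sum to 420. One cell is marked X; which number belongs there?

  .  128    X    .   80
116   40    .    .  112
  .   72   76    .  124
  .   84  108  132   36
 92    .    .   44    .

Row 4 needs 420; the known cells sum to 360, so (4,1) = 60.
Column 2: 128 + 40 + 72 + 84 + ? = 420, so (5,2) = 96.
Column 5 needs 420; the known cells sum to 352, so (5,5) = 68.
Main diagonal must total 420; the given cells sum to 316, so (1,1) = 104.
Anti-diagonal needs 420; the known cells sum to 332, so (2,4) = 88.
Row 2 must total 420; the given cells sum to 356, so (2,3) = 64.
From row 5, 420 − (92 + 96 + 44 + 68) gives (5,3) = 120.
Column 1 needs 420; the known cells sum to 372, so (3,1) = 48.
From column 3, 420 − (64 + 76 + 108 + 120) gives (1,3) = 52.

52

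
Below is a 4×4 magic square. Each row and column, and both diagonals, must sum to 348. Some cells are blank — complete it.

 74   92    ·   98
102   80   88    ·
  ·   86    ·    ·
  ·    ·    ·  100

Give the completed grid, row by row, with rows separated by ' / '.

74 92 84 98 / 102 80 88 78 / 96 86 94 72 / 76 90 82 100

Row 1 must total 348; the given cells sum to 264, so (1,3) = 84.
Row 2: 102 + 80 + 88 + ? = 348, so (2,4) = 78.
Column 2 needs 348; the known cells sum to 258, so (4,2) = 90.
The remaining cell in column 4 is (3,4) = 348 − 276 = 72.
The remaining cell in main diagonal is (3,3) = 348 − 254 = 94.
From anti-diagonal, 348 − (98 + 88 + 86) gives (4,1) = 76.
Using row 3: 86 + 94 + 72 + ? → (3,1) = 348 − 252 = 96.
Row 4 must total 348; the given cells sum to 266, so (4,3) = 82.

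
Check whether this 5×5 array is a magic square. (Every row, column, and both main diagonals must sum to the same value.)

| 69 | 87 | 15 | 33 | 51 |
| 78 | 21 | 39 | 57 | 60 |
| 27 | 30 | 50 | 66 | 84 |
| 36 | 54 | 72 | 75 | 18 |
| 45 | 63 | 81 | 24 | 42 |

Row 1: 69 + 87 + 15 + 33 + 51 = 255.
Row 2: 78 + 21 + 39 + 57 + 60 = 255.
Row 3: 27 + 30 + 50 + 66 + 84 = 257.
Row 4: 36 + 54 + 72 + 75 + 18 = 255.
Row 5: 45 + 63 + 81 + 24 + 42 = 255.
Column 1: 69 + 78 + 27 + 36 + 45 = 255.
Column 2: 87 + 21 + 30 + 54 + 63 = 255.
Column 3: 15 + 39 + 50 + 72 + 81 = 257.
Column 4: 33 + 57 + 66 + 75 + 24 = 255.
Column 5: 51 + 60 + 84 + 18 + 42 = 255.
Main diagonal: 69 + 21 + 50 + 75 + 42 = 257.
Anti-diagonal: 51 + 57 + 50 + 54 + 45 = 257.

No — row 3 sums to 257 but row 5 sums to 255.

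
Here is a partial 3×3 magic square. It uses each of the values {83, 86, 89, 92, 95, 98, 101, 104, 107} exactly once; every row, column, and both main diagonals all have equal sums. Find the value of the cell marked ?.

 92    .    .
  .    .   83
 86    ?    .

The 9 entries sum to 855, so each line sums to 855/3 = 285.
Column 1: 92 + 86 + ? = 285, so (2,1) = 107.
Row 2 must total 285; the given cells sum to 190, so (2,2) = 95.
The remaining cell in main diagonal is (3,3) = 285 − 187 = 98.
Anti-diagonal needs 285; the known cells sum to 181, so (1,3) = 104.
Row 1: 92 + 104 + ? = 285, so (1,2) = 89.
Row 3: 86 + 98 + ? = 285, so (3,2) = 101.

101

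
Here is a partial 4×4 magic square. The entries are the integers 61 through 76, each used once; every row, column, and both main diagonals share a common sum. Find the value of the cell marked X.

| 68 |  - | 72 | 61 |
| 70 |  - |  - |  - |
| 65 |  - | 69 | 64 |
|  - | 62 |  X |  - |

The entries are 61 through 76, which sum to 1096, so each line sums to 1096/4 = 274.
Using row 1: 68 + 72 + 61 + ? → (1,2) = 274 − 201 = 73.
Using row 3: 65 + 69 + 64 + ? → (3,2) = 274 − 198 = 76.
Using column 1: 68 + 70 + 65 + ? → (4,1) = 274 − 203 = 71.
From column 2, 274 − (73 + 76 + 62) gives (2,2) = 63.
Main diagonal needs 274; the known cells sum to 200, so (4,4) = 74.
Anti-diagonal must total 274; the given cells sum to 208, so (2,3) = 66.
Using row 2: 70 + 63 + 66 + ? → (2,4) = 274 − 199 = 75.
The remaining cell in row 4 is (4,3) = 274 − 207 = 67.

67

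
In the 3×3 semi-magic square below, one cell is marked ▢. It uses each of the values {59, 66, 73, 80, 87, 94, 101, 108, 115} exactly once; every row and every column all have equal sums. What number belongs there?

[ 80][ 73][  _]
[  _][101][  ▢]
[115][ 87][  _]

94

The 9 entries sum to 783, so each line sums to 783/3 = 261.
The remaining cell in row 1 is (1,3) = 261 − 153 = 108.
Row 3: 115 + 87 + ? = 261, so (3,3) = 59.
Column 1 needs 261; the known cells sum to 195, so (2,1) = 66.
Using column 3: 108 + 59 + ? → (2,3) = 261 − 167 = 94.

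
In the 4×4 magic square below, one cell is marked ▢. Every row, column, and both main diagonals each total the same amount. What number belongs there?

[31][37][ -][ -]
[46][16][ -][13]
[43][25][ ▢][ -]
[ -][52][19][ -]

34

Column 2 is complete and sums to 130; that is the magic constant.
The remaining cell in row 2 is (2,3) = 130 − 75 = 55.
The remaining cell in column 1 is (4,1) = 130 − 120 = 10.
From anti-diagonal, 130 − (55 + 25 + 10) gives (1,4) = 40.
The remaining cell in row 1 is (1,3) = 130 − 108 = 22.
Using row 4: 10 + 52 + 19 + ? → (4,4) = 130 − 81 = 49.
Column 3 must total 130; the given cells sum to 96, so (3,3) = 34.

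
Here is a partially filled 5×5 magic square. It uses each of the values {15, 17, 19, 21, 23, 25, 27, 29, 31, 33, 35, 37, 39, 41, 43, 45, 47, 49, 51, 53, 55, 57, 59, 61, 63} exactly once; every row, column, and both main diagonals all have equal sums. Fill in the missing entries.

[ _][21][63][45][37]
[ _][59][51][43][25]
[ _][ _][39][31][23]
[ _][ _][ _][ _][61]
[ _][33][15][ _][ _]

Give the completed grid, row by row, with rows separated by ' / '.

The 25 entries sum to 975, so each line sums to 975/5 = 195.
From row 1, 195 − (21 + 63 + 45 + 37) gives (1,1) = 29.
Row 2 needs 195; the known cells sum to 178, so (2,1) = 17.
Column 3 must total 195; the given cells sum to 168, so (4,3) = 27.
Using column 5: 37 + 25 + 23 + 61 + ? → (5,5) = 195 − 146 = 49.
Main diagonal: 29 + 59 + 39 + 49 + ? = 195, so (4,4) = 19.
The remaining cell in column 4 is (5,4) = 195 − 138 = 57.
The remaining cell in row 5 is (5,1) = 195 − 154 = 41.
From anti-diagonal, 195 − (37 + 43 + 39 + 41) gives (4,2) = 35.
Row 4 must total 195; the given cells sum to 142, so (4,1) = 53.
The remaining cell in column 1 is (3,1) = 195 − 140 = 55.
Column 2: 21 + 59 + 35 + 33 + ? = 195, so (3,2) = 47.

29 21 63 45 37 / 17 59 51 43 25 / 55 47 39 31 23 / 53 35 27 19 61 / 41 33 15 57 49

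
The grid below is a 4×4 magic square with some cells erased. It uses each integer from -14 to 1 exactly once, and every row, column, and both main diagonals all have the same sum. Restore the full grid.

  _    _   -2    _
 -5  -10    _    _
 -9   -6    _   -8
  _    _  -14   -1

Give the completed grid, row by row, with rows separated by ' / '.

The entries are -14 through 1, which sum to -104, so each line sums to -104/4 = -26.
From row 3, -26 − (-9 + (-6) + (-8)) gives (3,3) = -3.
From column 3, -26 − (-2 + (-3) + (-14)) gives (2,3) = -7.
From main diagonal, -26 − (-10 + (-3) + (-1)) gives (1,1) = -12.
From row 2, -26 − (-5 + (-10) + (-7)) gives (2,4) = -4.
Column 1 needs -26; the known cells sum to -26, so (4,1) = 0.
Column 4: -4 + (-8) + (-1) + ? = -26, so (1,4) = -13.
Using row 1: -12 + (-2) + (-13) + ? → (1,2) = -26 − (-27) = 1.
Row 4 needs -26; the known cells sum to -15, so (4,2) = -11.

-12 1 -2 -13 / -5 -10 -7 -4 / -9 -6 -3 -8 / 0 -11 -14 -1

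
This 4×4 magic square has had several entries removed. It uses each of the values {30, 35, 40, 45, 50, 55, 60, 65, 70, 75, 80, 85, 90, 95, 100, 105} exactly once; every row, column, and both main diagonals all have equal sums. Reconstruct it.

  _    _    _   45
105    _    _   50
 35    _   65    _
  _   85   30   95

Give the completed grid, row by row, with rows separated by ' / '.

70 55 100 45 / 105 40 75 50 / 35 90 65 80 / 60 85 30 95

The 16 entries sum to 1080, so each line sums to 1080/4 = 270.
Row 4: 85 + 30 + 95 + ? = 270, so (4,1) = 60.
Column 1 must total 270; the given cells sum to 200, so (1,1) = 70.
Column 4: 45 + 50 + 95 + ? = 270, so (3,4) = 80.
Main diagonal must total 270; the given cells sum to 230, so (2,2) = 40.
Row 2 must total 270; the given cells sum to 195, so (2,3) = 75.
Row 3 must total 270; the given cells sum to 180, so (3,2) = 90.
The remaining cell in column 2 is (1,2) = 270 − 215 = 55.
From column 3, 270 − (75 + 65 + 30) gives (1,3) = 100.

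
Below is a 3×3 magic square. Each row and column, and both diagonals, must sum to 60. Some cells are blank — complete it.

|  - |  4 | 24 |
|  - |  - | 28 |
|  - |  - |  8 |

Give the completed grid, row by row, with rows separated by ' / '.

From row 1, 60 − (4 + 24) gives (1,1) = 32.
Main diagonal: 32 + 8 + ? = 60, so (2,2) = 20.
Anti-diagonal needs 60; the known cells sum to 44, so (3,1) = 16.
Row 2: 20 + 28 + ? = 60, so (2,1) = 12.
Row 3 needs 60; the known cells sum to 24, so (3,2) = 36.

32 4 24 / 12 20 28 / 16 36 8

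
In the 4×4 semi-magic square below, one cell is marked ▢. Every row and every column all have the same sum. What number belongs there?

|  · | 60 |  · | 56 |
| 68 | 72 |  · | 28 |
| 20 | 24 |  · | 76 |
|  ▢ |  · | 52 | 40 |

64

Column 4 is complete and sums to 200; that is the magic constant.
Row 2 must total 200; the given cells sum to 168, so (2,3) = 32.
Row 3: 20 + 24 + 76 + ? = 200, so (3,3) = 80.
Using column 2: 60 + 72 + 24 + ? → (4,2) = 200 − 156 = 44.
Column 3 needs 200; the known cells sum to 164, so (1,3) = 36.
Using row 1: 60 + 36 + 56 + ? → (1,1) = 200 − 152 = 48.
Row 4: 44 + 52 + 40 + ? = 200, so (4,1) = 64.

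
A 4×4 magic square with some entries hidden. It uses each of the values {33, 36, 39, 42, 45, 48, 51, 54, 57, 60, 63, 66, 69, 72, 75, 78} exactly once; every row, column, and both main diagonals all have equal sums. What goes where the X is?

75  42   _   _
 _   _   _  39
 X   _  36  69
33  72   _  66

54

The 16 entries sum to 888, so each line sums to 888/4 = 222.
Row 4 must total 222; the given cells sum to 171, so (4,3) = 51.
From column 4, 222 − (39 + 69 + 66) gives (1,4) = 48.
Main diagonal: 75 + 36 + 66 + ? = 222, so (2,2) = 45.
Row 1: 75 + 42 + 48 + ? = 222, so (1,3) = 57.
Using column 2: 42 + 45 + 72 + ? → (3,2) = 222 − 159 = 63.
Column 3 must total 222; the given cells sum to 144, so (2,3) = 78.
The remaining cell in row 2 is (2,1) = 222 − 162 = 60.
From row 3, 222 − (63 + 36 + 69) gives (3,1) = 54.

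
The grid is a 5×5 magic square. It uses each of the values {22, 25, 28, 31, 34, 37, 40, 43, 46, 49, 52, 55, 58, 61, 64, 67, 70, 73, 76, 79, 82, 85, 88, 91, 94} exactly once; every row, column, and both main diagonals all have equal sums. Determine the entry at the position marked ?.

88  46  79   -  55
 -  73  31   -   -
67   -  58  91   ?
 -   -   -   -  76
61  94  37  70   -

The 25 entries sum to 1450, so each line sums to 1450/5 = 290.
Row 1 must total 290; the given cells sum to 268, so (1,4) = 22.
The remaining cell in row 5 is (5,5) = 290 − 262 = 28.
Using column 3: 79 + 31 + 58 + 37 + ? → (4,3) = 290 − 205 = 85.
Main diagonal must total 290; the given cells sum to 247, so (4,4) = 43.
Using column 4: 22 + 91 + 43 + 70 + ? → (2,4) = 290 − 226 = 64.
Anti-diagonal must total 290; the given cells sum to 238, so (4,2) = 52.
Using row 4: 52 + 85 + 43 + 76 + ? → (4,1) = 290 − 256 = 34.
Column 1: 88 + 67 + 34 + 61 + ? = 290, so (2,1) = 40.
The remaining cell in column 2 is (3,2) = 290 − 265 = 25.
Using row 2: 40 + 73 + 31 + 64 + ? → (2,5) = 290 − 208 = 82.
The remaining cell in row 3 is (3,5) = 290 − 241 = 49.

49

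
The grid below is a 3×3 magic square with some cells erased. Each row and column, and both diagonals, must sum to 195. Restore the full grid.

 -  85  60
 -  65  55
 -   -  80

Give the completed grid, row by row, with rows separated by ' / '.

50 85 60 / 75 65 55 / 70 45 80

Row 1 needs 195; the known cells sum to 145, so (1,1) = 50.
Row 2: 65 + 55 + ? = 195, so (2,1) = 75.
Using column 1: 50 + 75 + ? → (3,1) = 195 − 125 = 70.
From column 2, 195 − (85 + 65) gives (3,2) = 45.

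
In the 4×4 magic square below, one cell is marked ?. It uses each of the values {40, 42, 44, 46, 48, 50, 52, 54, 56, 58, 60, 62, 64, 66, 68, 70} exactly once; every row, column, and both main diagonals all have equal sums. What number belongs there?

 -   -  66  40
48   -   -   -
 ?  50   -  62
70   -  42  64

The 16 entries sum to 880, so each line sums to 880/4 = 220.
From row 4, 220 − (70 + 42 + 64) gives (4,2) = 44.
Column 4 needs 220; the known cells sum to 166, so (2,4) = 54.
From anti-diagonal, 220 − (40 + 50 + 70) gives (2,3) = 60.
The remaining cell in row 2 is (2,2) = 220 − 162 = 58.
Using column 2: 58 + 50 + 44 + ? → (1,2) = 220 − 152 = 68.
From column 3, 220 − (66 + 60 + 42) gives (3,3) = 52.
Using main diagonal: 58 + 52 + 64 + ? → (1,1) = 220 − 174 = 46.
From row 3, 220 − (50 + 52 + 62) gives (3,1) = 56.

56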